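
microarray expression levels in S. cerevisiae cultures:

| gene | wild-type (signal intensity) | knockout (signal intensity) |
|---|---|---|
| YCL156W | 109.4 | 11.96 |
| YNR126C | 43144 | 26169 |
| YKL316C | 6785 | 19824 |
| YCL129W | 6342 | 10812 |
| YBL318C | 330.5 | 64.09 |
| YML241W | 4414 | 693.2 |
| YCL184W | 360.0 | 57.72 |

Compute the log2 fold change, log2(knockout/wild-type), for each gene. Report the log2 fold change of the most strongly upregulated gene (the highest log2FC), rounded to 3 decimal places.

log2(11.96/109.4) = -3.193  (YCL156W)
log2(26169/43144) = -0.721  (YNR126C)
log2(19824/6785) = 1.547  (YKL316C)
log2(10812/6342) = 0.770  (YCL129W)
log2(64.09/330.5) = -2.366  (YBL318C)
log2(693.2/4414) = -2.671  (YML241W)
log2(57.72/360.0) = -2.641  (YCL184W)
YKL316C is most strongly upregulated.

1.547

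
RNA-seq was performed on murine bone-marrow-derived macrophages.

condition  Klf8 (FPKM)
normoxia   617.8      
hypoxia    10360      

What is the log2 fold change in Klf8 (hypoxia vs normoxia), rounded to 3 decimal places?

4.068

Fold change = 10360 / 617.8 = 16.7692
log2(16.7692) = 4.0677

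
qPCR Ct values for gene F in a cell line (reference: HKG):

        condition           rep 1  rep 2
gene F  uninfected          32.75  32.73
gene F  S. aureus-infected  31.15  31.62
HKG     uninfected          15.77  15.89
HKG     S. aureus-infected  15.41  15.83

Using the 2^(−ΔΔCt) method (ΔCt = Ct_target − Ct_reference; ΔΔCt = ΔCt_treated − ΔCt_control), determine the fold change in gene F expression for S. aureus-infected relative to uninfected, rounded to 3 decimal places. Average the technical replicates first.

Mean Ct: gene F uninfected 32.740; gene F S. aureus-infected 31.385; HKG uninfected 15.830; HKG S. aureus-infected 15.620
ΔCt(uninfected) = 32.740 − 15.830 = 16.910
ΔCt(S. aureus-infected) = 31.385 − 15.620 = 15.765
ΔΔCt = 15.765 − 16.910 = -1.145
Fold change = 2^(−(-1.145)) = 2^1.145 = 2.2115

2.211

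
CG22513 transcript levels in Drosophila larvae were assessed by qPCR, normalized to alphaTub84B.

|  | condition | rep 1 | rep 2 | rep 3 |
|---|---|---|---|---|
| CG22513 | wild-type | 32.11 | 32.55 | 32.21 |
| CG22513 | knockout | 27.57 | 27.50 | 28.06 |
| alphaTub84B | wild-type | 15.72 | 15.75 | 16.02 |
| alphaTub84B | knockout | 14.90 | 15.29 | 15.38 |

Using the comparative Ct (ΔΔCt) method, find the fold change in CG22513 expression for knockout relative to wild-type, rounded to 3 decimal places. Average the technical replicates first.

15.348

Mean Ct: CG22513 wild-type 32.290; CG22513 knockout 27.710; alphaTub84B wild-type 15.830; alphaTub84B knockout 15.190
ΔCt(wild-type) = 32.290 − 15.830 = 16.460
ΔCt(knockout) = 27.710 − 15.190 = 12.520
ΔΔCt = 12.520 − 16.460 = -3.940
Fold change = 2^(−(-3.940)) = 2^3.940 = 15.3482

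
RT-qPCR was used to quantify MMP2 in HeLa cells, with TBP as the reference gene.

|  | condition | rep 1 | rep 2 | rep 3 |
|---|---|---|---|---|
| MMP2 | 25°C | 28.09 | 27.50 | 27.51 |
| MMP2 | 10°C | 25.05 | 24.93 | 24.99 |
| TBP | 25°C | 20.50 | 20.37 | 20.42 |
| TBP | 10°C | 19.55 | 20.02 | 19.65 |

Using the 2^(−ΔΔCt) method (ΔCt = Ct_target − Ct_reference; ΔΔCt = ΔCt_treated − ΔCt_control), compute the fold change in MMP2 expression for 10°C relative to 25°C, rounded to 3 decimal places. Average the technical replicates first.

4.056

Mean Ct: MMP2 25°C 27.700; MMP2 10°C 24.990; TBP 25°C 20.430; TBP 10°C 19.740
ΔCt(25°C) = 27.700 − 20.430 = 7.270
ΔCt(10°C) = 24.990 − 19.740 = 5.250
ΔΔCt = 5.250 − 7.270 = -2.020
Fold change = 2^(−(-2.020)) = 2^2.020 = 4.0558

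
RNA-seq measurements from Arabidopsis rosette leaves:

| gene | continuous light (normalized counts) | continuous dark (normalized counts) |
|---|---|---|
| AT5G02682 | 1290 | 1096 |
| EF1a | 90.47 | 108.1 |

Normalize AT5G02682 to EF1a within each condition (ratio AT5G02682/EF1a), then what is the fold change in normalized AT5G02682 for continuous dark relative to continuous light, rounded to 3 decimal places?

AT5G02682/EF1a (continuous light) = 1290 / 90.47 = 14.259
AT5G02682/EF1a (continuous dark) = 1096 / 108.1 = 10.139
Fold change = 10.139 / 14.259 = 0.7110

0.711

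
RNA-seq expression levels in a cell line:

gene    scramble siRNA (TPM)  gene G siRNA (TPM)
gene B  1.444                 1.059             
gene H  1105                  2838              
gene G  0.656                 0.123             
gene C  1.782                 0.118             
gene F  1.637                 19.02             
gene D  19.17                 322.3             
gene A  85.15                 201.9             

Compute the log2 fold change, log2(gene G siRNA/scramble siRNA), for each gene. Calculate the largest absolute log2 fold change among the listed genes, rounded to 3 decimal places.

log2(1.059/1.444) = -0.447  (gene B)
log2(2838/1105) = 1.361  (gene H)
log2(0.123/0.656) = -2.415  (gene G)
log2(0.118/1.782) = -3.917  (gene C)
log2(19.02/1.637) = 3.538  (gene F)
log2(322.3/19.17) = 4.071  (gene D)
log2(201.9/85.15) = 1.246  (gene A)
The largest magnitude belongs to gene D.

4.071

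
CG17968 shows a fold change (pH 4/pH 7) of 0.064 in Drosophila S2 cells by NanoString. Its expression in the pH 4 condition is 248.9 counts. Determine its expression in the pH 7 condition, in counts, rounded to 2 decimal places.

3889.06

pH 7 expression = 248.9 / 0.064 = 3889.06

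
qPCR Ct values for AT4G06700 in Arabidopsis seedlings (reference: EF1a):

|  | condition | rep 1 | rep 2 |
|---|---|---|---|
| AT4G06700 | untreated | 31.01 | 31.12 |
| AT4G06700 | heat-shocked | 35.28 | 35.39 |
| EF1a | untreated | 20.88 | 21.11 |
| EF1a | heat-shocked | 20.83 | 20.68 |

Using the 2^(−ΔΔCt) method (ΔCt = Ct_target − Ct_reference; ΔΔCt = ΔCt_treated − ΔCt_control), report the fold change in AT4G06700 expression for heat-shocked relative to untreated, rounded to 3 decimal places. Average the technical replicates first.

Mean Ct: AT4G06700 untreated 31.065; AT4G06700 heat-shocked 35.335; EF1a untreated 20.995; EF1a heat-shocked 20.755
ΔCt(untreated) = 31.065 − 20.995 = 10.070
ΔCt(heat-shocked) = 35.335 − 20.755 = 14.580
ΔΔCt = 14.580 − 10.070 = 4.510
Fold change = 2^(−4.510) = 0.0439

0.044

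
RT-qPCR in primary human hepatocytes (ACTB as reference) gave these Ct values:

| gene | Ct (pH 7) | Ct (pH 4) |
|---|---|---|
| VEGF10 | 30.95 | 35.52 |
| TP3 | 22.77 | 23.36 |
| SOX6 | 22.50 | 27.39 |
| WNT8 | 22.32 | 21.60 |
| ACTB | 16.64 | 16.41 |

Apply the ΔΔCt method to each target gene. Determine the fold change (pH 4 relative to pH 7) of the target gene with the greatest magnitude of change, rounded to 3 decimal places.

0.029

VEGF10: ΔΔCt = (35.52−16.41) − (30.95−16.64) = 19.11 − 14.31 = 4.80; fold change = 2^-4.80 = 0.036
TP3: ΔΔCt = (23.36−16.41) − (22.77−16.64) = 6.95 − 6.13 = 0.82; fold change = 2^-0.82 = 0.566
SOX6: ΔΔCt = (27.39−16.41) − (22.50−16.64) = 10.98 − 5.86 = 5.12; fold change = 2^-5.12 = 0.029
WNT8: ΔΔCt = (21.60−16.41) − (22.32−16.64) = 5.19 − 5.68 = -0.49; fold change = 2^0.49 = 1.404
SOX6 has the largest |ΔΔCt| = 5.12.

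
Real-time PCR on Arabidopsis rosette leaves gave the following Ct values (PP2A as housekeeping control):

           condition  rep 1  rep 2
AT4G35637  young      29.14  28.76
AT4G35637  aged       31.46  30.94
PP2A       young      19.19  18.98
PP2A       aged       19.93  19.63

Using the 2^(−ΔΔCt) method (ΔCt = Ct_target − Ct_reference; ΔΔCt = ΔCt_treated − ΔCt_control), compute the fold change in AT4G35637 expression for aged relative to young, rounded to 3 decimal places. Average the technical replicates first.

Mean Ct: AT4G35637 young 28.950; AT4G35637 aged 31.200; PP2A young 19.085; PP2A aged 19.780
ΔCt(young) = 28.950 − 19.085 = 9.865
ΔCt(aged) = 31.200 − 19.780 = 11.420
ΔΔCt = 11.420 − 9.865 = 1.555
Fold change = 2^(−1.555) = 0.3403

0.340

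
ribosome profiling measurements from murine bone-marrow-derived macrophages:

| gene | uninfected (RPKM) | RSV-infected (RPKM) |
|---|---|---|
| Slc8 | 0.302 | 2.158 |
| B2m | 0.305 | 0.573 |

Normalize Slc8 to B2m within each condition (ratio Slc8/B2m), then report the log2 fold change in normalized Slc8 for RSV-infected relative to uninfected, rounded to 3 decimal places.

1.927

Slc8/B2m (uninfected) = 0.302 / 0.305 = 0.99016
Slc8/B2m (RSV-infected) = 2.158 / 0.573 = 3.7661
Fold change = 3.7661 / 0.99016 = 3.8036
log2(3.8036) = 1.9273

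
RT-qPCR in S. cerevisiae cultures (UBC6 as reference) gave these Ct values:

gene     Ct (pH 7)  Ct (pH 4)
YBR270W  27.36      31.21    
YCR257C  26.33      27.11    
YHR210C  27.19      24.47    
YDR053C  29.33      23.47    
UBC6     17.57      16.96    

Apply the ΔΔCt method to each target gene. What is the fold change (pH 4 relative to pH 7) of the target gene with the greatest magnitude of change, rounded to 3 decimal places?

YBR270W: ΔΔCt = (31.21−16.96) − (27.36−17.57) = 14.25 − 9.79 = 4.46; fold change = 2^-4.46 = 0.045
YCR257C: ΔΔCt = (27.11−16.96) − (26.33−17.57) = 10.15 − 8.76 = 1.39; fold change = 2^-1.39 = 0.382
YHR210C: ΔΔCt = (24.47−16.96) − (27.19−17.57) = 7.51 − 9.62 = -2.11; fold change = 2^2.11 = 4.317
YDR053C: ΔΔCt = (23.47−16.96) − (29.33−17.57) = 6.51 − 11.76 = -5.25; fold change = 2^5.25 = 38.055
YDR053C has the largest |ΔΔCt| = 5.25.

38.055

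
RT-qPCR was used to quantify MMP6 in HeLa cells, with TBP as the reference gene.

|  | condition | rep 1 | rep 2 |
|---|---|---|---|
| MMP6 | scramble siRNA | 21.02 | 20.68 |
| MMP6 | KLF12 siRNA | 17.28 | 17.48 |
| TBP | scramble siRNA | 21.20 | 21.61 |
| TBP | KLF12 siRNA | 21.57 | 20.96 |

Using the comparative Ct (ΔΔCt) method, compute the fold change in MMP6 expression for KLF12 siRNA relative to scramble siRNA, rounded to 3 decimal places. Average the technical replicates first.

Mean Ct: MMP6 scramble siRNA 20.850; MMP6 KLF12 siRNA 17.380; TBP scramble siRNA 21.405; TBP KLF12 siRNA 21.265
ΔCt(scramble siRNA) = 20.850 − 21.405 = -0.555
ΔCt(KLF12 siRNA) = 17.380 − 21.265 = -3.885
ΔΔCt = -3.885 − (-0.555) = -3.330
Fold change = 2^(−(-3.330)) = 2^3.330 = 10.0561

10.056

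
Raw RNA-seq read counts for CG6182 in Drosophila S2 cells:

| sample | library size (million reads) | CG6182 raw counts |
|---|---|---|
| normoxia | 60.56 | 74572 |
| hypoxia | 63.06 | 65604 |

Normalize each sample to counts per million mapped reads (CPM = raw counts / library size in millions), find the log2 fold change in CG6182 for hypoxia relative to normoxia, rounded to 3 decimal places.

CPM(normoxia) = 74572 / 60.56 = 1231.3738
CPM(hypoxia) = 65604 / 63.06 = 1040.3425
Fold change = 1040.3425 / 1231.3738 = 0.84486
log2(0.84486) = -0.2432

-0.243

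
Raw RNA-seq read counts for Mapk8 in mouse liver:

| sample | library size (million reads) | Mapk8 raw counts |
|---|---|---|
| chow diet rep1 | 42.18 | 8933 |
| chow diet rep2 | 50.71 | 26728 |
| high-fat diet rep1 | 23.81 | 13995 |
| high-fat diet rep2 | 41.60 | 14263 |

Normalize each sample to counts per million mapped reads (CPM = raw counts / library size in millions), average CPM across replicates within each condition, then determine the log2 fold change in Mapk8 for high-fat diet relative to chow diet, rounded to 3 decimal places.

0.333

CPM(chow diet rep1) = 8933 / 42.18 = 211.7828
CPM(chow diet rep2) = 26728 / 50.71 = 527.0755
CPM(high-fat diet rep1) = 13995 / 23.81 = 587.7782
CPM(high-fat diet rep2) = 14263 / 41.60 = 342.8606
mean CPM(chow diet) = 369.4292; mean CPM(high-fat diet) = 465.3194
Fold change = 465.3194 / 369.4292 = 1.25956
log2(1.25956) = 0.3329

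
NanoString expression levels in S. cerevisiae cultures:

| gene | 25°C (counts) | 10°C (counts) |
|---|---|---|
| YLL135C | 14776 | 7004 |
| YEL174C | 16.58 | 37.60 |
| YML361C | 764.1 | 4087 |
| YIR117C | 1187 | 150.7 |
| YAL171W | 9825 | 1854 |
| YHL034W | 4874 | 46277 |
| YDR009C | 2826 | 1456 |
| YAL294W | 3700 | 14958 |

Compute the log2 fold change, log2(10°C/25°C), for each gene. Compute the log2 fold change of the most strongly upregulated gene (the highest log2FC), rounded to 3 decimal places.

log2(7004/14776) = -1.077  (YLL135C)
log2(37.60/16.58) = 1.181  (YEL174C)
log2(4087/764.1) = 2.419  (YML361C)
log2(150.7/1187) = -2.978  (YIR117C)
log2(1854/9825) = -2.406  (YAL171W)
log2(46277/4874) = 3.247  (YHL034W)
log2(1456/2826) = -0.957  (YDR009C)
log2(14958/3700) = 2.015  (YAL294W)
YHL034W is most strongly upregulated.

3.247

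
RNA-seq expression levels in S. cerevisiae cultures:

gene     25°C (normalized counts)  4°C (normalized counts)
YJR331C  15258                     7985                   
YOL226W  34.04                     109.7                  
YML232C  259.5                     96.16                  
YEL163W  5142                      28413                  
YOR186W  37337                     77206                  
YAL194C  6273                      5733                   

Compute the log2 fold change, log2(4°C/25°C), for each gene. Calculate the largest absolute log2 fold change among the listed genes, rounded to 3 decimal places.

2.466

log2(7985/15258) = -0.934  (YJR331C)
log2(109.7/34.04) = 1.688  (YOL226W)
log2(96.16/259.5) = -1.432  (YML232C)
log2(28413/5142) = 2.466  (YEL163W)
log2(77206/37337) = 1.048  (YOR186W)
log2(5733/6273) = -0.130  (YAL194C)
The largest magnitude belongs to YEL163W.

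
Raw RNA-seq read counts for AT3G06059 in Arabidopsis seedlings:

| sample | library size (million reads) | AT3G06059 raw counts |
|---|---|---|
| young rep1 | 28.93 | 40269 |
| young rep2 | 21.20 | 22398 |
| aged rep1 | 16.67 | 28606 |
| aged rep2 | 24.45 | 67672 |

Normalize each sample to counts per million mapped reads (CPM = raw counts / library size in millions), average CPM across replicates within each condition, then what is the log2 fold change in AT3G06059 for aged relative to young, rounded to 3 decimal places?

0.873

CPM(young rep1) = 40269 / 28.93 = 1391.9461
CPM(young rep2) = 22398 / 21.20 = 1056.5094
CPM(aged rep1) = 28606 / 16.67 = 1716.0168
CPM(aged rep2) = 67672 / 24.45 = 2767.7710
mean CPM(young) = 1224.2278; mean CPM(aged) = 2241.8939
Fold change = 2241.8939 / 1224.2278 = 1.83127
log2(1.83127) = 0.8728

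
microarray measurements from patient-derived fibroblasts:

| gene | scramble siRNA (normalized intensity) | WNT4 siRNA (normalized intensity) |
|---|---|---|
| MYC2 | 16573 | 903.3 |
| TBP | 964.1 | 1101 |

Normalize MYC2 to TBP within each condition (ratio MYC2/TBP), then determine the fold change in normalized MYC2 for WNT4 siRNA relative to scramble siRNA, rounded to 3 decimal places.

0.048

MYC2/TBP (scramble siRNA) = 16573 / 964.1 = 17.19
MYC2/TBP (WNT4 siRNA) = 903.3 / 1101 = 0.82044
Fold change = 0.82044 / 17.19 = 0.0477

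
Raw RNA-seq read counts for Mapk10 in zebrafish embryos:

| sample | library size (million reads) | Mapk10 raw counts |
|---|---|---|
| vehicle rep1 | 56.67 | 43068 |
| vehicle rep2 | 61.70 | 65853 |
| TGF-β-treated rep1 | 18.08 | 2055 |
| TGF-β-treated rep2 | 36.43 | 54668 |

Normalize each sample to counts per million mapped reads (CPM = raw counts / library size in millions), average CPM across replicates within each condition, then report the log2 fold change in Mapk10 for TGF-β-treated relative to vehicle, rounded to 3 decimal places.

CPM(vehicle rep1) = 43068 / 56.67 = 759.9788
CPM(vehicle rep2) = 65853 / 61.70 = 1067.3096
CPM(TGF-β-treated rep1) = 2055 / 18.08 = 113.6615
CPM(TGF-β-treated rep2) = 54668 / 36.43 = 1500.6313
mean CPM(vehicle) = 913.6442; mean CPM(TGF-β-treated) = 807.1464
Fold change = 807.1464 / 913.6442 = 0.88344
log2(0.88344) = -0.1788

-0.179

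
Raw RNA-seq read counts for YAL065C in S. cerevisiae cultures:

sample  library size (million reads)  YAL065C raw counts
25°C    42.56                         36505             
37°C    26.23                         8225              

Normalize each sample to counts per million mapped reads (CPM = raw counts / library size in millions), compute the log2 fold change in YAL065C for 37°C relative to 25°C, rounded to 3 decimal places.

-1.452

CPM(25°C) = 36505 / 42.56 = 857.7303
CPM(37°C) = 8225 / 26.23 = 313.5722
Fold change = 313.5722 / 857.7303 = 0.36558
log2(0.36558) = -1.4517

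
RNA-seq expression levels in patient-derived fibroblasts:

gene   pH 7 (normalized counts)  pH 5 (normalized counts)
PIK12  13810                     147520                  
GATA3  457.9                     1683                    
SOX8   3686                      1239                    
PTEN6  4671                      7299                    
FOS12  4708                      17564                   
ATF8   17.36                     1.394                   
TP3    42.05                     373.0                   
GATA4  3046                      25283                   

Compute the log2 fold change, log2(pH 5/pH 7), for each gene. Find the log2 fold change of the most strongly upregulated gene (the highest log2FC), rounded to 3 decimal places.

3.417

log2(147520/13810) = 3.417  (PIK12)
log2(1683/457.9) = 1.878  (GATA3)
log2(1239/3686) = -1.573  (SOX8)
log2(7299/4671) = 0.644  (PTEN6)
log2(17564/4708) = 1.899  (FOS12)
log2(1.394/17.36) = -3.638  (ATF8)
log2(373.0/42.05) = 3.149  (TP3)
log2(25283/3046) = 3.053  (GATA4)
PIK12 is most strongly upregulated.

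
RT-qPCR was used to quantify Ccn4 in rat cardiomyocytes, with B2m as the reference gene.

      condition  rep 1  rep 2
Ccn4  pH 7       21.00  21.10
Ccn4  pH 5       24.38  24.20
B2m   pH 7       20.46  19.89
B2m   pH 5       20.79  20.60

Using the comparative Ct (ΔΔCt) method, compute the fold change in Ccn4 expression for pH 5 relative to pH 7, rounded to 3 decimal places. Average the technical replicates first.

Mean Ct: Ccn4 pH 7 21.050; Ccn4 pH 5 24.290; B2m pH 7 20.175; B2m pH 5 20.695
ΔCt(pH 7) = 21.050 − 20.175 = 0.875
ΔCt(pH 5) = 24.290 − 20.695 = 3.595
ΔΔCt = 3.595 − 0.875 = 2.720
Fold change = 2^(−2.720) = 0.1518

0.152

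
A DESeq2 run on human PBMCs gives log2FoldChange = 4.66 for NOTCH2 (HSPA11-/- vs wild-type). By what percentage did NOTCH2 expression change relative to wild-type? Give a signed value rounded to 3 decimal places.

Fold change = 2^(4.66) = 25.2813
Percent change = (FC − 1) × 100% = (25.2813 − 1) × 100 = 2428.132%

2428.132%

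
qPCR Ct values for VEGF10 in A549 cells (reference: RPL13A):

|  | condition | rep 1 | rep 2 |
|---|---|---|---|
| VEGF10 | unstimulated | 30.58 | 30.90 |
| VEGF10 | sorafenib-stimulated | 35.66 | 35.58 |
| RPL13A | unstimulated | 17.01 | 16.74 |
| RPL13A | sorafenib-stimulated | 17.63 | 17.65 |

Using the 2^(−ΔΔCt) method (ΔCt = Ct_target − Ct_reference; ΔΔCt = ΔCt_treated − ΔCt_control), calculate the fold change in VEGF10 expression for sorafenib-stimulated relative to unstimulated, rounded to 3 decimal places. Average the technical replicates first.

Mean Ct: VEGF10 unstimulated 30.740; VEGF10 sorafenib-stimulated 35.620; RPL13A unstimulated 16.875; RPL13A sorafenib-stimulated 17.640
ΔCt(unstimulated) = 30.740 − 16.875 = 13.865
ΔCt(sorafenib-stimulated) = 35.620 − 17.640 = 17.980
ΔΔCt = 17.980 − 13.865 = 4.115
Fold change = 2^(−4.115) = 0.0577

0.058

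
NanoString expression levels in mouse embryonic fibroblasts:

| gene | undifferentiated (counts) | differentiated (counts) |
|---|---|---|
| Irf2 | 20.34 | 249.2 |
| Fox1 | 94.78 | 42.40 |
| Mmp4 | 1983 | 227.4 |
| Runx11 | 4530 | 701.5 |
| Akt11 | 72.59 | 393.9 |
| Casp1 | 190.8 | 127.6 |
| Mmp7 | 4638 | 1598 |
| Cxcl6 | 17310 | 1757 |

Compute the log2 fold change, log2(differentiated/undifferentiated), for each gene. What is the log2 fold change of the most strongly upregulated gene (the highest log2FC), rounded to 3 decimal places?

log2(249.2/20.34) = 3.615  (Irf2)
log2(42.40/94.78) = -1.161  (Fox1)
log2(227.4/1983) = -3.124  (Mmp4)
log2(701.5/4530) = -2.691  (Runx11)
log2(393.9/72.59) = 2.440  (Akt11)
log2(127.6/190.8) = -0.580  (Casp1)
log2(1598/4638) = -1.537  (Mmp7)
log2(1757/17310) = -3.300  (Cxcl6)
Irf2 is most strongly upregulated.

3.615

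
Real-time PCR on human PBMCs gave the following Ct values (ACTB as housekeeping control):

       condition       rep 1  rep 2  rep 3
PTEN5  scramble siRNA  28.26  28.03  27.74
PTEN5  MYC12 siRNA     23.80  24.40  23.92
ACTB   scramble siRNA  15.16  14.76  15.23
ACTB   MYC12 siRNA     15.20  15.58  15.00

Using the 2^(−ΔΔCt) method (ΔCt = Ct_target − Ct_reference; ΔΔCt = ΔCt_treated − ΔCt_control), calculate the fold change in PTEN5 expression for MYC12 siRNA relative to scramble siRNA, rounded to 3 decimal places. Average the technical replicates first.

Mean Ct: PTEN5 scramble siRNA 28.010; PTEN5 MYC12 siRNA 24.040; ACTB scramble siRNA 15.050; ACTB MYC12 siRNA 15.260
ΔCt(scramble siRNA) = 28.010 − 15.050 = 12.960
ΔCt(MYC12 siRNA) = 24.040 − 15.260 = 8.780
ΔΔCt = 8.780 − 12.960 = -4.180
Fold change = 2^(−(-4.180)) = 2^4.180 = 18.1261

18.126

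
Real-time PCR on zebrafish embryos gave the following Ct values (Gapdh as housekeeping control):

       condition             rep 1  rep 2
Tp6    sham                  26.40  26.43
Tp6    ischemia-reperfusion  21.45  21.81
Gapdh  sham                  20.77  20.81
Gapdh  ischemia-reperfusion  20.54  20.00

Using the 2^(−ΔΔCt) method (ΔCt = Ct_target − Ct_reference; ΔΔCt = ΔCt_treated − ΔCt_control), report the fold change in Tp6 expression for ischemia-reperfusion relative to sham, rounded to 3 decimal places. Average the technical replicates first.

Mean Ct: Tp6 sham 26.415; Tp6 ischemia-reperfusion 21.630; Gapdh sham 20.790; Gapdh ischemia-reperfusion 20.270
ΔCt(sham) = 26.415 − 20.790 = 5.625
ΔCt(ischemia-reperfusion) = 21.630 − 20.270 = 1.360
ΔΔCt = 1.360 − 5.625 = -4.265
Fold change = 2^(−(-4.265)) = 2^4.265 = 19.2262

19.226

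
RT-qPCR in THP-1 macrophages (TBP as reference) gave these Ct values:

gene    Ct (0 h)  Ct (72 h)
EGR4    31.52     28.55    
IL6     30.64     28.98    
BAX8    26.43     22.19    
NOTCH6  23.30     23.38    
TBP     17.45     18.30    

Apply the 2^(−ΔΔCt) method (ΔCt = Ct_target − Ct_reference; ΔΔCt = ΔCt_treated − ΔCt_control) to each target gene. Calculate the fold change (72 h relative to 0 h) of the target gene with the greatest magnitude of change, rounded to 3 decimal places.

EGR4: ΔΔCt = (28.55−18.30) − (31.52−17.45) = 10.25 − 14.07 = -3.82; fold change = 2^3.82 = 14.123
IL6: ΔΔCt = (28.98−18.30) − (30.64−17.45) = 10.68 − 13.19 = -2.51; fold change = 2^2.51 = 5.696
BAX8: ΔΔCt = (22.19−18.30) − (26.43−17.45) = 3.89 − 8.98 = -5.09; fold change = 2^5.09 = 34.060
NOTCH6: ΔΔCt = (23.38−18.30) − (23.30−17.45) = 5.08 − 5.85 = -0.77; fold change = 2^0.77 = 1.705
BAX8 has the largest |ΔΔCt| = 5.09.

34.060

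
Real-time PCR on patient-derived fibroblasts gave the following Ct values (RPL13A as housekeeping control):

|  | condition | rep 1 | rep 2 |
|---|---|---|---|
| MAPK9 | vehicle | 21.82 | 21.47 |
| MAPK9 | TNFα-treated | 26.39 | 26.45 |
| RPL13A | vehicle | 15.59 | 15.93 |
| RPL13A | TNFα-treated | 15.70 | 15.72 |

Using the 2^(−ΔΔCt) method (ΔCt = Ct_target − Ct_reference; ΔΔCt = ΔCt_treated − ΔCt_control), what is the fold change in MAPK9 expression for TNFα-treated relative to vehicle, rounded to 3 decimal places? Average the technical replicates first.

Mean Ct: MAPK9 vehicle 21.645; MAPK9 TNFα-treated 26.420; RPL13A vehicle 15.760; RPL13A TNFα-treated 15.710
ΔCt(vehicle) = 21.645 − 15.760 = 5.885
ΔCt(TNFα-treated) = 26.420 − 15.710 = 10.710
ΔΔCt = 10.710 − 5.885 = 4.825
Fold change = 2^(−4.825) = 0.0353

0.035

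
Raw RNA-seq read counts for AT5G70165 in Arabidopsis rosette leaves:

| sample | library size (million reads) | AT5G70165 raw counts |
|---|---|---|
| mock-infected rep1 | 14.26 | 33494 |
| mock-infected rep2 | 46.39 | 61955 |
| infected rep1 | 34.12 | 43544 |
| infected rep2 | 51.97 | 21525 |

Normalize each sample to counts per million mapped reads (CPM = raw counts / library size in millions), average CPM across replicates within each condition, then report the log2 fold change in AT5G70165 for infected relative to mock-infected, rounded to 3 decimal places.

-1.124

CPM(mock-infected rep1) = 33494 / 14.26 = 2348.8079
CPM(mock-infected rep2) = 61955 / 46.39 = 1335.5249
CPM(infected rep1) = 43544 / 34.12 = 1276.2016
CPM(infected rep2) = 21525 / 51.97 = 414.1813
mean CPM(mock-infected) = 1842.1664; mean CPM(infected) = 845.1914
Fold change = 845.1914 / 1842.1664 = 0.45880
log2(0.45880) = -1.1241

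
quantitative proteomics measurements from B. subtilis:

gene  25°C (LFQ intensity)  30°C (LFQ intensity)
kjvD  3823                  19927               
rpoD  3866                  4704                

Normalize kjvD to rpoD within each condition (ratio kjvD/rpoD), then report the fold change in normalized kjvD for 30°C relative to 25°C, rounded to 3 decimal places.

kjvD/rpoD (25°C) = 3823 / 3866 = 0.98888
kjvD/rpoD (30°C) = 19927 / 4704 = 4.2362
Fold change = 4.2362 / 0.98888 = 4.2838

4.284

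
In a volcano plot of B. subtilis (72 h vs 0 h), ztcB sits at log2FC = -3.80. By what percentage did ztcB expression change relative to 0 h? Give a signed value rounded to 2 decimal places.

Fold change = 2^(-3.80) = 0.0718
Percent change = (FC − 1) × 100% = (0.0718 − 1) × 100 = -92.82%

-92.82%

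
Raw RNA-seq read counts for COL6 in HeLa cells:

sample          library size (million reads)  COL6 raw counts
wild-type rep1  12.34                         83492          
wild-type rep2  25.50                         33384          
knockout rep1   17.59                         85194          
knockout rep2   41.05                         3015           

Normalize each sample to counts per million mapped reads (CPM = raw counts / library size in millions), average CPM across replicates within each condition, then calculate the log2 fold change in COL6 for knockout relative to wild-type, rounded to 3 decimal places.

CPM(wild-type rep1) = 83492 / 12.34 = 6765.9643
CPM(wild-type rep2) = 33384 / 25.50 = 1309.1765
CPM(knockout rep1) = 85194 / 17.59 = 4843.3201
CPM(knockout rep2) = 3015 / 41.05 = 73.4470
mean CPM(wild-type) = 4037.5704; mean CPM(knockout) = 2458.3835
Fold change = 2458.3835 / 4037.5704 = 0.60888
log2(0.60888) = -0.7158

-0.716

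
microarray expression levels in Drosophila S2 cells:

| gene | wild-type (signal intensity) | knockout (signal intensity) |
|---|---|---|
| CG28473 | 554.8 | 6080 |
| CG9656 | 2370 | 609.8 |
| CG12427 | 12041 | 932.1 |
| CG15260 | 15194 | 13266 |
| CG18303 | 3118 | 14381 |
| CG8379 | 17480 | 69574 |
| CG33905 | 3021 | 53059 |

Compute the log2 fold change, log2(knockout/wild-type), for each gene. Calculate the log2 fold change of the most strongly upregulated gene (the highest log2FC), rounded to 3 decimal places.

4.134

log2(6080/554.8) = 3.454  (CG28473)
log2(609.8/2370) = -1.958  (CG9656)
log2(932.1/12041) = -3.691  (CG12427)
log2(13266/15194) = -0.196  (CG15260)
log2(14381/3118) = 2.205  (CG18303)
log2(69574/17480) = 1.993  (CG8379)
log2(53059/3021) = 4.134  (CG33905)
CG33905 is most strongly upregulated.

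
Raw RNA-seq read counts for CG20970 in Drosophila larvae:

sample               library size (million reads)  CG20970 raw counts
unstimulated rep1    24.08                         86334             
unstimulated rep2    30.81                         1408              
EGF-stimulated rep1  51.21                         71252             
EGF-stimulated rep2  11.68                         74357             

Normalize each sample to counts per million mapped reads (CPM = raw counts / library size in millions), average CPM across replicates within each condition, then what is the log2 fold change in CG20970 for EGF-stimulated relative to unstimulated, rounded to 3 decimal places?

CPM(unstimulated rep1) = 86334 / 24.08 = 3585.2990
CPM(unstimulated rep2) = 1408 / 30.81 = 45.6994
CPM(EGF-stimulated rep1) = 71252 / 51.21 = 1391.3689
CPM(EGF-stimulated rep2) = 74357 / 11.68 = 6366.1815
mean CPM(unstimulated) = 1815.4992; mean CPM(EGF-stimulated) = 3878.7752
Fold change = 3878.7752 / 1815.4992 = 2.13648
log2(2.13648) = 1.0952

1.095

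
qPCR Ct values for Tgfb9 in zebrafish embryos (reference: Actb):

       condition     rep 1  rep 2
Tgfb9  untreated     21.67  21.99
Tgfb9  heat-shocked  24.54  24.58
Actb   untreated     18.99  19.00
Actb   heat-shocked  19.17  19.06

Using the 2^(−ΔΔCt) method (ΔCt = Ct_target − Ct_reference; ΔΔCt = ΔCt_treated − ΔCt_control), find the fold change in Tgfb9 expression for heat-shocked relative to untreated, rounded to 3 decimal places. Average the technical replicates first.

Mean Ct: Tgfb9 untreated 21.830; Tgfb9 heat-shocked 24.560; Actb untreated 18.995; Actb heat-shocked 19.115
ΔCt(untreated) = 21.830 − 18.995 = 2.835
ΔCt(heat-shocked) = 24.560 − 19.115 = 5.445
ΔΔCt = 5.445 − 2.835 = 2.610
Fold change = 2^(−2.610) = 0.1638

0.164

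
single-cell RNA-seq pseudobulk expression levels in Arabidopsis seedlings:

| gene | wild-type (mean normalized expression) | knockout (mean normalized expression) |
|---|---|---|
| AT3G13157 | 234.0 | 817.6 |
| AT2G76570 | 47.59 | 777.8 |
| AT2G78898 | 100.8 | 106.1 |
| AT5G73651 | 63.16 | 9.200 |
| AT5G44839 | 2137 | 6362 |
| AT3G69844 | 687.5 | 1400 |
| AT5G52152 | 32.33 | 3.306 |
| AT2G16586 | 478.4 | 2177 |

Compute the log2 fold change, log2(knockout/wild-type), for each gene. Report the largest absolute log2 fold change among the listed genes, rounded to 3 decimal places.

4.031

log2(817.6/234.0) = 1.805  (AT3G13157)
log2(777.8/47.59) = 4.031  (AT2G76570)
log2(106.1/100.8) = 0.074  (AT2G78898)
log2(9.200/63.16) = -2.779  (AT5G73651)
log2(6362/2137) = 1.574  (AT5G44839)
log2(1400/687.5) = 1.026  (AT3G69844)
log2(3.306/32.33) = -3.290  (AT5G52152)
log2(2177/478.4) = 2.186  (AT2G16586)
The largest magnitude belongs to AT2G76570.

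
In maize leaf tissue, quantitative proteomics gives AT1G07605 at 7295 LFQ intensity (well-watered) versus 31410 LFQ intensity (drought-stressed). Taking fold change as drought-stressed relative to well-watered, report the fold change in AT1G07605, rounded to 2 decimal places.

Fold change = 31410 / 7295 = 4.306
AT1G07605 is upregulated.

4.31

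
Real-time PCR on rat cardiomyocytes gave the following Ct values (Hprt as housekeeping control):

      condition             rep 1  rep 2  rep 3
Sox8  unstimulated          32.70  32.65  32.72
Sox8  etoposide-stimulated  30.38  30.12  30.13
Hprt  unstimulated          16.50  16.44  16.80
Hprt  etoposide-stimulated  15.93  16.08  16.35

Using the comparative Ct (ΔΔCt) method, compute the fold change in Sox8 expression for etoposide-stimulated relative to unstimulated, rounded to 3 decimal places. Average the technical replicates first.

4.056

Mean Ct: Sox8 unstimulated 32.690; Sox8 etoposide-stimulated 30.210; Hprt unstimulated 16.580; Hprt etoposide-stimulated 16.120
ΔCt(unstimulated) = 32.690 − 16.580 = 16.110
ΔCt(etoposide-stimulated) = 30.210 − 16.120 = 14.090
ΔΔCt = 14.090 − 16.110 = -2.020
Fold change = 2^(−(-2.020)) = 2^2.020 = 4.0558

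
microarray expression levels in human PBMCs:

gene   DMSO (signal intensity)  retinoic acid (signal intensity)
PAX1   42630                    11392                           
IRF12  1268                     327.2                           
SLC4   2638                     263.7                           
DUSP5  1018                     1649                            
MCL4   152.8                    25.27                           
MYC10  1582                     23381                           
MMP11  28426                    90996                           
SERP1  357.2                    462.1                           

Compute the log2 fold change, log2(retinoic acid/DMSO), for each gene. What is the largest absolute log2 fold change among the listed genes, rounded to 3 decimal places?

log2(11392/42630) = -1.904  (PAX1)
log2(327.2/1268) = -1.954  (IRF12)
log2(263.7/2638) = -3.322  (SLC4)
log2(1649/1018) = 0.696  (DUSP5)
log2(25.27/152.8) = -2.596  (MCL4)
log2(23381/1582) = 3.886  (MYC10)
log2(90996/28426) = 1.679  (MMP11)
log2(462.1/357.2) = 0.371  (SERP1)
The largest magnitude belongs to MYC10.

3.886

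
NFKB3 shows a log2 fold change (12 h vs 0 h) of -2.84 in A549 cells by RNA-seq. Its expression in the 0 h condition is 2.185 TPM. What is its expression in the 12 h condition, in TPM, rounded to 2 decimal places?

Fold change = 2^(-2.84) = 0.1397
12 h expression = 2.185 × 0.1397 = 0.31

0.31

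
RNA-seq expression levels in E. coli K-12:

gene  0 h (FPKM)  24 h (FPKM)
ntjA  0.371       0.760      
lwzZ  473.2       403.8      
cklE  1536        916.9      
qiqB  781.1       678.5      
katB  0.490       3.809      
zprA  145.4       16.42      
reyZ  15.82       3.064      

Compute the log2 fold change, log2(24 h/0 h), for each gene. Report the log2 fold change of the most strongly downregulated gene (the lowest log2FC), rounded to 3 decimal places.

log2(0.760/0.371) = 1.035  (ntjA)
log2(403.8/473.2) = -0.229  (lwzZ)
log2(916.9/1536) = -0.744  (cklE)
log2(678.5/781.1) = -0.203  (qiqB)
log2(3.809/0.490) = 2.959  (katB)
log2(16.42/145.4) = -3.147  (zprA)
log2(3.064/15.82) = -2.368  (reyZ)
zprA is most strongly downregulated.

-3.147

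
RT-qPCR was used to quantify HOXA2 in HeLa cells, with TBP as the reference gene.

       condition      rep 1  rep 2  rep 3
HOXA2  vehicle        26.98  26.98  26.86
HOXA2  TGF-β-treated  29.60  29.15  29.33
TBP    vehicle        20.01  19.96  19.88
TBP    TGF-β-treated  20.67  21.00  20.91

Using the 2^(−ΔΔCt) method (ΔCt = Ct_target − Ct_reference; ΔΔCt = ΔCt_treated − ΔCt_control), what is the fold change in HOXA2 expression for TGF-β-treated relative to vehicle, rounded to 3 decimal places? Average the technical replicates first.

Mean Ct: HOXA2 vehicle 26.940; HOXA2 TGF-β-treated 29.360; TBP vehicle 19.950; TBP TGF-β-treated 20.860
ΔCt(vehicle) = 26.940 − 19.950 = 6.990
ΔCt(TGF-β-treated) = 29.360 − 20.860 = 8.500
ΔΔCt = 8.500 − 6.990 = 1.510
Fold change = 2^(−1.510) = 0.3511

0.351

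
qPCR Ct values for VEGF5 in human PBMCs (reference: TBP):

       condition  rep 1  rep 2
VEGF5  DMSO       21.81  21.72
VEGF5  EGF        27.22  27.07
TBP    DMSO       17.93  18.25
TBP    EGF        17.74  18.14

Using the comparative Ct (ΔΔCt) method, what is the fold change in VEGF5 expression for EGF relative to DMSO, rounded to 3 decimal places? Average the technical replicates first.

0.022

Mean Ct: VEGF5 DMSO 21.765; VEGF5 EGF 27.145; TBP DMSO 18.090; TBP EGF 17.940
ΔCt(DMSO) = 21.765 − 18.090 = 3.675
ΔCt(EGF) = 27.145 − 17.940 = 9.205
ΔΔCt = 9.205 − 3.675 = 5.530
Fold change = 2^(−5.530) = 0.0216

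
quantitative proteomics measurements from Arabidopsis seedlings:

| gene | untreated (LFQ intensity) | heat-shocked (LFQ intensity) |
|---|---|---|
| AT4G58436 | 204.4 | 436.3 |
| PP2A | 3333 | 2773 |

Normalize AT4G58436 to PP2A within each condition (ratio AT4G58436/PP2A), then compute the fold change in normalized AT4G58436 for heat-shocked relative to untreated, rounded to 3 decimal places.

AT4G58436/PP2A (untreated) = 204.4 / 3333 = 0.061326
AT4G58436/PP2A (heat-shocked) = 436.3 / 2773 = 0.15734
Fold change = 0.15734 / 0.061326 = 2.5656

2.566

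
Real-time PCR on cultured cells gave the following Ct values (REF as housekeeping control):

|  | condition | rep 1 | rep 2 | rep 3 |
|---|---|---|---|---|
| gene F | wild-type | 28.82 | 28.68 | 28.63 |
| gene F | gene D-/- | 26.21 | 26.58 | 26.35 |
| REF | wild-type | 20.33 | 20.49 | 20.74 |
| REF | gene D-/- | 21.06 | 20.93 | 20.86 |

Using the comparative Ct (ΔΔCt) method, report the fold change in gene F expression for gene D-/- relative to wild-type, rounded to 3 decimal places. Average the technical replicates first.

6.774

Mean Ct: gene F wild-type 28.710; gene F gene D-/- 26.380; REF wild-type 20.520; REF gene D-/- 20.950
ΔCt(wild-type) = 28.710 − 20.520 = 8.190
ΔCt(gene D-/-) = 26.380 − 20.950 = 5.430
ΔΔCt = 5.430 − 8.190 = -2.760
Fold change = 2^(−(-2.760)) = 2^2.760 = 6.7740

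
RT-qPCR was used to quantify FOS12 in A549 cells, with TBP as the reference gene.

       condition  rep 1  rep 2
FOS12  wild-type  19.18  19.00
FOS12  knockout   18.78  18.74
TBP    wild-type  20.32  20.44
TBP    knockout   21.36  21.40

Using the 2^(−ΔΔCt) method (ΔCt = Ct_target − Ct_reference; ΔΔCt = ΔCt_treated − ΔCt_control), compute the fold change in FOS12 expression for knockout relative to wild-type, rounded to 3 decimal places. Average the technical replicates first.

2.514

Mean Ct: FOS12 wild-type 19.090; FOS12 knockout 18.760; TBP wild-type 20.380; TBP knockout 21.380
ΔCt(wild-type) = 19.090 − 20.380 = -1.290
ΔCt(knockout) = 18.760 − 21.380 = -2.620
ΔΔCt = -2.620 − (-1.290) = -1.330
Fold change = 2^(−(-1.330)) = 2^1.330 = 2.5140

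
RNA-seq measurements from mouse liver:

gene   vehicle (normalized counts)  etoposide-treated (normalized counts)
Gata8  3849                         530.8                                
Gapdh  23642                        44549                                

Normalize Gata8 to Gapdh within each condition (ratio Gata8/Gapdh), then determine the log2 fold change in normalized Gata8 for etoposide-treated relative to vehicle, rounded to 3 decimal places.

-3.772

Gata8/Gapdh (vehicle) = 3849 / 23642 = 0.1628
Gata8/Gapdh (etoposide-treated) = 530.8 / 44549 = 0.011915
Fold change = 0.011915 / 0.1628 = 0.0732
log2(0.0732) = -3.7723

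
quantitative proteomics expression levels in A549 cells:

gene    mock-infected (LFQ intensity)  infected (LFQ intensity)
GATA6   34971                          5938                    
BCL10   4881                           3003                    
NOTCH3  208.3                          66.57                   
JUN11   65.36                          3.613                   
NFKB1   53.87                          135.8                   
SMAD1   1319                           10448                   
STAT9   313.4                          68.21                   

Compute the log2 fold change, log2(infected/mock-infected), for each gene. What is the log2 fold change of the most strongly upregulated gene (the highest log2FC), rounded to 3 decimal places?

2.986

log2(5938/34971) = -2.558  (GATA6)
log2(3003/4881) = -0.701  (BCL10)
log2(66.57/208.3) = -1.646  (NOTCH3)
log2(3.613/65.36) = -4.177  (JUN11)
log2(135.8/53.87) = 1.334  (NFKB1)
log2(10448/1319) = 2.986  (SMAD1)
log2(68.21/313.4) = -2.200  (STAT9)
SMAD1 is most strongly upregulated.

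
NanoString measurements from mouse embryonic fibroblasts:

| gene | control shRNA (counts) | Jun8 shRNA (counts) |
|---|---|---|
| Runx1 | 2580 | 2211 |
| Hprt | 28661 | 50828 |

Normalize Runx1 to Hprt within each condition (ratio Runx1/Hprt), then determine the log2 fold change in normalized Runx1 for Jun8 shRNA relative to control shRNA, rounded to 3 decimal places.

Runx1/Hprt (control shRNA) = 2580 / 28661 = 0.090018
Runx1/Hprt (Jun8 shRNA) = 2211 / 50828 = 0.0435
Fold change = 0.0435 / 0.090018 = 0.4832
log2(0.4832) = -1.0492

-1.049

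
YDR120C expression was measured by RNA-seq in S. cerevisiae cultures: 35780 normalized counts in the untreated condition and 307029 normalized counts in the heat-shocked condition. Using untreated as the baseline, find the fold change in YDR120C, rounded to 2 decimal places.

Fold change = 307029 / 35780 = 8.581
YDR120C is upregulated.

8.58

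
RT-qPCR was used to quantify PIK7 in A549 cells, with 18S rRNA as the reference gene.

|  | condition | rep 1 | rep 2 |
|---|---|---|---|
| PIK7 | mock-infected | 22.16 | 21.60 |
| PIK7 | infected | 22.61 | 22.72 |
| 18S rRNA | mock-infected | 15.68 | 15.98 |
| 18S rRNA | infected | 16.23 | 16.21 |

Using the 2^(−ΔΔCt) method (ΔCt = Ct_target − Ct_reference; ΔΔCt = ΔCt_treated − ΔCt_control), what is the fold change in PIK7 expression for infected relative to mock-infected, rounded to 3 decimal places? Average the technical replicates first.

Mean Ct: PIK7 mock-infected 21.880; PIK7 infected 22.665; 18S rRNA mock-infected 15.830; 18S rRNA infected 16.220
ΔCt(mock-infected) = 21.880 − 15.830 = 6.050
ΔCt(infected) = 22.665 − 16.220 = 6.445
ΔΔCt = 6.445 − 6.050 = 0.395
Fold change = 2^(−0.395) = 0.7605

0.760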